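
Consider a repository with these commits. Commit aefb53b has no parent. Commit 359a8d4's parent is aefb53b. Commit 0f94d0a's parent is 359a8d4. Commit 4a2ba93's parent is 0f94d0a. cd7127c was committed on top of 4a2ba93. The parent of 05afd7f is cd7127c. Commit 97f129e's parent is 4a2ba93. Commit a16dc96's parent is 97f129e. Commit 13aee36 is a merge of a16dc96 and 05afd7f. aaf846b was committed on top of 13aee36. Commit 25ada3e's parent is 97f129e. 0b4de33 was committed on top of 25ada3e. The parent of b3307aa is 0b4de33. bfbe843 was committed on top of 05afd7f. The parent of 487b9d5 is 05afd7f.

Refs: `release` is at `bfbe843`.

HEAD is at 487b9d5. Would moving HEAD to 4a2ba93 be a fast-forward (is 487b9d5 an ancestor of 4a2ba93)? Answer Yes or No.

A fast-forward from 487b9d5 to 4a2ba93 is possible iff 487b9d5 is an ancestor of 4a2ba93.
Ancestors of 4a2ba93: {0f94d0a, 359a8d4, 4a2ba93, aefb53b}.
487b9d5 is not among them, so fast-forward is not possible.

No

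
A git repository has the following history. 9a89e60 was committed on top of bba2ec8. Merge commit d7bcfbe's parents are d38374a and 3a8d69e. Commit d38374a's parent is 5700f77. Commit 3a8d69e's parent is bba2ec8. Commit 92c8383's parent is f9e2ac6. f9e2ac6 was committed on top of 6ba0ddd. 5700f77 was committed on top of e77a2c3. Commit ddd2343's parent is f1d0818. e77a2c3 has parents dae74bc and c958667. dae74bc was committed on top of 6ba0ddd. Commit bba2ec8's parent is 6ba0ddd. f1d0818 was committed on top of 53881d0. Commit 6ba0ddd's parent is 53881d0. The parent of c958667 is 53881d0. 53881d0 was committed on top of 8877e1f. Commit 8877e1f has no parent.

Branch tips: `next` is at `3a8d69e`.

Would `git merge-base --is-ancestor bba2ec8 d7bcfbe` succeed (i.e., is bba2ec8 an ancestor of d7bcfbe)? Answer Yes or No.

Ancestors of d7bcfbe (commits reachable by following parents): {3a8d69e, 53881d0, 5700f77, 6ba0ddd, 8877e1f, bba2ec8, c958667, d38374a, d7bcfbe, dae74bc, e77a2c3}.
bba2ec8 is in that set, so it is an ancestor of d7bcfbe.

Yes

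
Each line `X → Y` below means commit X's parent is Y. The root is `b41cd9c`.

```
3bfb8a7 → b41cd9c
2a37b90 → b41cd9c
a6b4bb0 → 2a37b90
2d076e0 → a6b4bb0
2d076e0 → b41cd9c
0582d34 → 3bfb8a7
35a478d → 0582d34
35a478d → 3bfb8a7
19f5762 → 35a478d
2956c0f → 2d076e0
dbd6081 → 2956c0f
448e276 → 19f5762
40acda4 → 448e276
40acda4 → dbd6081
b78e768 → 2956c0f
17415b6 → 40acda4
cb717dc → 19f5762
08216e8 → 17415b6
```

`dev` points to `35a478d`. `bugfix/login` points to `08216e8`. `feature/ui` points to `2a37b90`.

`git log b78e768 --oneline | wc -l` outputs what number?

6

Walking parent pointers from b78e768: reachable set = {2956c0f, 2a37b90, 2d076e0, a6b4bb0, b41cd9c, b78e768}.
That is 6 commits.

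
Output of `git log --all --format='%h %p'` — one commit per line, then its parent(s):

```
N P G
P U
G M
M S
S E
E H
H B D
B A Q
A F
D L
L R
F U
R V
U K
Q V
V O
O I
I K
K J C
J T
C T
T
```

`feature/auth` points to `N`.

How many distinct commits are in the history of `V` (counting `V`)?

7

Walking parent pointers from V: reachable set = {C, I, J, K, O, T, V}.
That is 7 commits.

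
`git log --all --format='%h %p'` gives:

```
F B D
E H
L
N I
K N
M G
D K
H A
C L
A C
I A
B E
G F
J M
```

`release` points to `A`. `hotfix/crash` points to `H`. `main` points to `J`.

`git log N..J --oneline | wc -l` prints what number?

Reachable from J: {A, B, C, D, E, F, G, H, I, J, K, L, M, N}.
Reachable from N: {A, C, I, L, N}.
In J's history but not N's: {B, D, E, F, G, H, J, K, M} — 9 commits.

9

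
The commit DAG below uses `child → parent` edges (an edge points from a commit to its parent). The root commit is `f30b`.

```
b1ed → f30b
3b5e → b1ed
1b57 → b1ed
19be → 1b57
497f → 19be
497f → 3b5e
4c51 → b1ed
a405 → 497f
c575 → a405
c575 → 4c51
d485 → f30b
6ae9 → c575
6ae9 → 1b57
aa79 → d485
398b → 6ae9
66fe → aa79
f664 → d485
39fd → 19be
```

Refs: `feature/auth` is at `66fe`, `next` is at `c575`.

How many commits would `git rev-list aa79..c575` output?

8

Reachable from c575: {19be, 1b57, 3b5e, 497f, 4c51, a405, b1ed, c575, f30b}.
Reachable from aa79: {aa79, d485, f30b}.
In c575's history but not aa79's: {19be, 1b57, 3b5e, 497f, 4c51, a405, b1ed, c575} — 8 commits.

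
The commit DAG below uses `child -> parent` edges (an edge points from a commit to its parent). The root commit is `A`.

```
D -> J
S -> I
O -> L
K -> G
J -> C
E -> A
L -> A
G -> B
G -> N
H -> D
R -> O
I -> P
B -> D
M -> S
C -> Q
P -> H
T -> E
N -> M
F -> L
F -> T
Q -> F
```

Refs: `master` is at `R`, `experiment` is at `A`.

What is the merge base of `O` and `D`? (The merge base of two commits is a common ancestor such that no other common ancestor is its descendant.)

Ancestors of O: {A, L, O}.
Ancestors of D: {A, C, D, E, F, J, L, Q, T}.
Common ancestors: {A, L}.
Among these, L is not an ancestor of any other common ancestor — it is the merge base.

L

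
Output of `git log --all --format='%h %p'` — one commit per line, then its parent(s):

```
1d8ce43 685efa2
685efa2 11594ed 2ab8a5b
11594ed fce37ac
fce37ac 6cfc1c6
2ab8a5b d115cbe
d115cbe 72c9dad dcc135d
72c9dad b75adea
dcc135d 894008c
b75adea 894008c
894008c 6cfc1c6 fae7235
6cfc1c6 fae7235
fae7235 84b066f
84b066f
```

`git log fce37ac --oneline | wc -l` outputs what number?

4

Walking parent pointers from fce37ac: reachable set = {6cfc1c6, 84b066f, fae7235, fce37ac}.
That is 4 commits.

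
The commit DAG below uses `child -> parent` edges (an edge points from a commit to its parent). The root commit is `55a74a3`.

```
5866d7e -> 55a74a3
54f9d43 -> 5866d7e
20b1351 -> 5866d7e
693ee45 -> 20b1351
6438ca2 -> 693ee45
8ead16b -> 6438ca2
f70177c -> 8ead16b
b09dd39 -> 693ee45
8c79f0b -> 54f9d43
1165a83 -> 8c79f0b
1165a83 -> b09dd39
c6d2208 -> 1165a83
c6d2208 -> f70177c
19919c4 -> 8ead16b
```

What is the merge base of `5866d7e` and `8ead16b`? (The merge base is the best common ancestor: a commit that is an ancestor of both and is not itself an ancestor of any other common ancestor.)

Ancestors of 5866d7e: {55a74a3, 5866d7e}.
Ancestors of 8ead16b: {20b1351, 55a74a3, 5866d7e, 6438ca2, 693ee45, 8ead16b}.
Common ancestors: {55a74a3, 5866d7e}.
Among these, 5866d7e is not an ancestor of any other common ancestor — it is the merge base.

5866d7e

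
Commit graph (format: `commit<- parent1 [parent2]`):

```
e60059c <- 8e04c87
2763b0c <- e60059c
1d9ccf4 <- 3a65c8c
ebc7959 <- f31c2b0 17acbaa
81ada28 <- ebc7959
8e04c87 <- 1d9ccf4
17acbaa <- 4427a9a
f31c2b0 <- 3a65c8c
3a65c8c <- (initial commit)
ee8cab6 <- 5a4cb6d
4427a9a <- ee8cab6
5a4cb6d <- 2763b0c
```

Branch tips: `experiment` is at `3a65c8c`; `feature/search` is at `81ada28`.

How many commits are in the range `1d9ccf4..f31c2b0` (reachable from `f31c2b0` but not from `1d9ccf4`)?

1

Reachable from f31c2b0: {3a65c8c, f31c2b0}.
Reachable from 1d9ccf4: {1d9ccf4, 3a65c8c}.
In f31c2b0's history but not 1d9ccf4's: {f31c2b0} — 1 commit.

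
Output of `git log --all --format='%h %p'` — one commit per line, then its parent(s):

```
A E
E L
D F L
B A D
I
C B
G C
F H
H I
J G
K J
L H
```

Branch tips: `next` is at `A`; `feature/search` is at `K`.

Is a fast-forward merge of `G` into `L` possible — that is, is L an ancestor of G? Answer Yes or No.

A fast-forward from L to G is possible iff L is an ancestor of G.
Ancestors of G: {A, B, C, D, E, F, G, H, I, L}.
L is among them, so fast-forward is possible.

Yes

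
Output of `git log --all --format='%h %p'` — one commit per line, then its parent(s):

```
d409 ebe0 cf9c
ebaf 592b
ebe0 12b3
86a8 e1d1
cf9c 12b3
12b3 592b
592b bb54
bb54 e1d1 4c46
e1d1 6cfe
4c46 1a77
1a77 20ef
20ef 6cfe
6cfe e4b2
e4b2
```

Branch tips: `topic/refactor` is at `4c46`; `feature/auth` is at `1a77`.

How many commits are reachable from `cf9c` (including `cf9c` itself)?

10

Walking parent pointers from cf9c: reachable set = {12b3, 1a77, 20ef, 4c46, 592b, 6cfe, bb54, cf9c, e1d1, e4b2}.
That is 10 commits.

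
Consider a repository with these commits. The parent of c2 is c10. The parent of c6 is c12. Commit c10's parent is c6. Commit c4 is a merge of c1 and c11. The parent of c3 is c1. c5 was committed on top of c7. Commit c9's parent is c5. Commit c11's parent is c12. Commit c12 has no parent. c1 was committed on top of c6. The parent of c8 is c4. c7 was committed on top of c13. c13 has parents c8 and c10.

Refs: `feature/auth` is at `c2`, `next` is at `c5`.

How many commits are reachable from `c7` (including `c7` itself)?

Walking parent pointers from c7: reachable set = {c1, c10, c11, c12, c13, c4, c6, c7, c8}.
That is 9 commits.

9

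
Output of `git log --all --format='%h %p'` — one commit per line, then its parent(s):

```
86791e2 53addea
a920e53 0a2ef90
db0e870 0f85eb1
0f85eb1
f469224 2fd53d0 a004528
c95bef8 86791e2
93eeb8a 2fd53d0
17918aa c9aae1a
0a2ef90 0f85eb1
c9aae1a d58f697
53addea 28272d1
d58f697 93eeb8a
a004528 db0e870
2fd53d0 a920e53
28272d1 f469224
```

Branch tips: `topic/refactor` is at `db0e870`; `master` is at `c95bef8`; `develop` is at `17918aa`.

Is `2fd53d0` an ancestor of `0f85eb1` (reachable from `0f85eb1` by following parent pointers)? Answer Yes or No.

No

Ancestors of 0f85eb1: {0f85eb1}.
2fd53d0 is not in that set, so it is not an ancestor of 0f85eb1.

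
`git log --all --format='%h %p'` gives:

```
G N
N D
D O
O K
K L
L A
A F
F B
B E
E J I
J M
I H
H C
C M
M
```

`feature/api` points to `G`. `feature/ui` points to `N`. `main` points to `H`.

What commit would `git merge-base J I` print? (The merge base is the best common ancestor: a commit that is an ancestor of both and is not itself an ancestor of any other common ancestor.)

Ancestors of J: {J, M}.
Ancestors of I: {C, H, I, M}.
Common ancestors: {M}.
The only common ancestor is M, so it is the merge base.

M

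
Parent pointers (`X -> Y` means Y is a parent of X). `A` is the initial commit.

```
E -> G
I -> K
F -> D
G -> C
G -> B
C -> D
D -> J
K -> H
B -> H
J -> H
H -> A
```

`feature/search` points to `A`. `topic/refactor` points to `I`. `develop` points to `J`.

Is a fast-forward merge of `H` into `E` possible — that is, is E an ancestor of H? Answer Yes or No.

A fast-forward from E to H is possible iff E is an ancestor of H.
Ancestors of H: {A, H}.
E is not among them, so fast-forward is not possible.

No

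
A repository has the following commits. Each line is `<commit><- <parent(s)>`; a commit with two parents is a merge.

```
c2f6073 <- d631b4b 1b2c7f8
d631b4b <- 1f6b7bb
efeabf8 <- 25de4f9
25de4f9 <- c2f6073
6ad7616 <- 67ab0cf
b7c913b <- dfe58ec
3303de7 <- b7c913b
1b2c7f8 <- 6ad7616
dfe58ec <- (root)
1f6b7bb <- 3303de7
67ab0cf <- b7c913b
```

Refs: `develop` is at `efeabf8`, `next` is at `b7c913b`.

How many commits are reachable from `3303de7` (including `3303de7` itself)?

3

Walking parent pointers from 3303de7: reachable set = {3303de7, b7c913b, dfe58ec}.
That is 3 commits.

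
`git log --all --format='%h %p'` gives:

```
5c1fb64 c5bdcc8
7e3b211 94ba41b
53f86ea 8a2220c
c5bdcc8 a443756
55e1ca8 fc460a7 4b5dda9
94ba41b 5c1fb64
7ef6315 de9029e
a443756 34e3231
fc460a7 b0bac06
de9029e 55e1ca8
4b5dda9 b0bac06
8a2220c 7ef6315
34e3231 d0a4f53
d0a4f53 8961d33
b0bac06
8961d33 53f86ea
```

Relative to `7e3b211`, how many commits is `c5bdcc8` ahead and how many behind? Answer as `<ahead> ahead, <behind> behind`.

0 ahead, 3 behind

Reachable from c5bdcc8: {34e3231, 4b5dda9, 53f86ea, 55e1ca8, 7ef6315, 8961d33, 8a2220c, a443756, b0bac06, c5bdcc8, d0a4f53, de9029e, fc460a7}.
Reachable from 7e3b211: {34e3231, 4b5dda9, 53f86ea, 55e1ca8, 5c1fb64, 7e3b211, 7ef6315, 8961d33, 8a2220c, 94ba41b, a443756, b0bac06, c5bdcc8, d0a4f53, de9029e, fc460a7}.
Only in c5bdcc8's history (ahead): {} — 0.
Only in 7e3b211's history (behind): {5c1fb64, 7e3b211, 94ba41b} — 3.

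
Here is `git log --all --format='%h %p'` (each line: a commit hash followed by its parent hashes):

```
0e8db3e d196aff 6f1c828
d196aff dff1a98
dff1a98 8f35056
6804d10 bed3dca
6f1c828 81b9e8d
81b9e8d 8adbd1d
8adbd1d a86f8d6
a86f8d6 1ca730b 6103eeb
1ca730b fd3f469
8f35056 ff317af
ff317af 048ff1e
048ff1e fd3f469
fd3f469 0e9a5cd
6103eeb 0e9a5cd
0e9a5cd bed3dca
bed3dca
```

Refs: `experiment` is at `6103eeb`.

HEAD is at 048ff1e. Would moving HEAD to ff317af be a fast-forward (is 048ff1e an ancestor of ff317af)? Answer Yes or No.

Yes

A fast-forward from 048ff1e to ff317af is possible iff 048ff1e is an ancestor of ff317af.
Ancestors of ff317af: {048ff1e, 0e9a5cd, bed3dca, fd3f469, ff317af}.
048ff1e is among them, so fast-forward is possible.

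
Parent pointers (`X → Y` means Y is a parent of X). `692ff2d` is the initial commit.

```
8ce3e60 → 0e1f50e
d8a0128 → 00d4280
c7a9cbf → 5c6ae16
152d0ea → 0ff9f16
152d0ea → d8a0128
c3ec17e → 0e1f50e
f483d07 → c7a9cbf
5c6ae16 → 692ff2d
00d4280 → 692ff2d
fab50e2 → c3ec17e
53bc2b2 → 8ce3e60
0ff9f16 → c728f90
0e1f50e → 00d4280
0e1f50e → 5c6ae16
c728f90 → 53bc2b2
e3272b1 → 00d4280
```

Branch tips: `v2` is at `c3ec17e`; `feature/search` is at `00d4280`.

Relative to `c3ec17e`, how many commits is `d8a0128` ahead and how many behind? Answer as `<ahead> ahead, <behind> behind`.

Reachable from d8a0128: {00d4280, 692ff2d, d8a0128}.
Reachable from c3ec17e: {00d4280, 0e1f50e, 5c6ae16, 692ff2d, c3ec17e}.
Only in d8a0128's history (ahead): {d8a0128} — 1.
Only in c3ec17e's history (behind): {0e1f50e, 5c6ae16, c3ec17e} — 3.

1 ahead, 3 behind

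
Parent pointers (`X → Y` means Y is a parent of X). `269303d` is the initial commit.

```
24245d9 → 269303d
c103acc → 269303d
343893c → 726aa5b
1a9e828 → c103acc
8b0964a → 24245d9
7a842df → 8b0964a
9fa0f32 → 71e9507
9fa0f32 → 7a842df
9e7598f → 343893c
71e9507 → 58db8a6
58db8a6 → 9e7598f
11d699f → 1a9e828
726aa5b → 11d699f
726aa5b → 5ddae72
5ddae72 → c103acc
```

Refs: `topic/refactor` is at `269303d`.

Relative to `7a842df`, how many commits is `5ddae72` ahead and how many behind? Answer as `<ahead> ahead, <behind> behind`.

2 ahead, 3 behind

Reachable from 5ddae72: {269303d, 5ddae72, c103acc}.
Reachable from 7a842df: {24245d9, 269303d, 7a842df, 8b0964a}.
Only in 5ddae72's history (ahead): {5ddae72, c103acc} — 2.
Only in 7a842df's history (behind): {24245d9, 7a842df, 8b0964a} — 3.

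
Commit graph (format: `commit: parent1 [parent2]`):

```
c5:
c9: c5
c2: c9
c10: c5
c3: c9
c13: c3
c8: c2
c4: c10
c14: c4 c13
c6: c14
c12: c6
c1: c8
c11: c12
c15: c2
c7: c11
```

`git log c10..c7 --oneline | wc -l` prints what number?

Reachable from c7: {c10, c11, c12, c13, c14, c3, c4, c5, c6, c7, c9}.
Reachable from c10: {c10, c5}.
In c7's history but not c10's: {c11, c12, c13, c14, c3, c4, c6, c7, c9} — 9 commits.

9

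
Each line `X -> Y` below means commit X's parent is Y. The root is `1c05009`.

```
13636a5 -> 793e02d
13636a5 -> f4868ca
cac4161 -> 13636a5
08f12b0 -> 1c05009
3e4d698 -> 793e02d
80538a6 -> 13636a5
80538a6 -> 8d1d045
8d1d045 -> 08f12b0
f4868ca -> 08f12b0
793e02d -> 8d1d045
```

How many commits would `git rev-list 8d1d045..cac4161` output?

4

Reachable from cac4161: {08f12b0, 13636a5, 1c05009, 793e02d, 8d1d045, cac4161, f4868ca}.
Reachable from 8d1d045: {08f12b0, 1c05009, 8d1d045}.
In cac4161's history but not 8d1d045's: {13636a5, 793e02d, cac4161, f4868ca} — 4 commits.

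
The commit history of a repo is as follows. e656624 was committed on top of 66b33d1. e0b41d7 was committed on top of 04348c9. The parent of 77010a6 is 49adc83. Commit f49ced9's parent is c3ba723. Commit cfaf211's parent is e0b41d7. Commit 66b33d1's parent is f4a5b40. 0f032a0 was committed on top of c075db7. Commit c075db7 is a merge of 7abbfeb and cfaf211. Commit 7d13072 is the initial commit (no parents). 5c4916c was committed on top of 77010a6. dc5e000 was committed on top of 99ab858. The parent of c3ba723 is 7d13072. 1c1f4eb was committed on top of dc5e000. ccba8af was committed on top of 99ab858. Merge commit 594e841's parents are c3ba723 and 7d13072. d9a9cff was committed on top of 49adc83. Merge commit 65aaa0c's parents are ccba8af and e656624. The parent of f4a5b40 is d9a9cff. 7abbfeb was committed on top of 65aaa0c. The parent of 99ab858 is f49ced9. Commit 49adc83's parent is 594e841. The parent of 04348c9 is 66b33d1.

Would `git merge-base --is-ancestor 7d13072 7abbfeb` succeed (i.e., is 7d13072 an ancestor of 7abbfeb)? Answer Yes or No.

Ancestors of 7abbfeb (commits reachable by following parents): {49adc83, 594e841, 65aaa0c, 66b33d1, 7abbfeb, 7d13072, 99ab858, c3ba723, ccba8af, d9a9cff, e656624, f49ced9, f4a5b40}.
7d13072 is in that set, so it is an ancestor of 7abbfeb.

Yes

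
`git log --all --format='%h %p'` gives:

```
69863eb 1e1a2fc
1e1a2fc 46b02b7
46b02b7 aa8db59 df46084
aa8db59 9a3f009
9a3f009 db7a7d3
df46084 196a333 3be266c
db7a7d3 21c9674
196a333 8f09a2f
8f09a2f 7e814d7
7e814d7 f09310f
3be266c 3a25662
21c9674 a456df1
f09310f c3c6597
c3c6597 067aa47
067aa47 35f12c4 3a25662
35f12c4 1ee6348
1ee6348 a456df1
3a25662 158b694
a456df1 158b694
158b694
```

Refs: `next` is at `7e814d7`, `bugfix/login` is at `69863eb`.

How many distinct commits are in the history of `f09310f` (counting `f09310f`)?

8

Walking parent pointers from f09310f: reachable set = {067aa47, 158b694, 1ee6348, 35f12c4, 3a25662, a456df1, c3c6597, f09310f}.
That is 8 commits.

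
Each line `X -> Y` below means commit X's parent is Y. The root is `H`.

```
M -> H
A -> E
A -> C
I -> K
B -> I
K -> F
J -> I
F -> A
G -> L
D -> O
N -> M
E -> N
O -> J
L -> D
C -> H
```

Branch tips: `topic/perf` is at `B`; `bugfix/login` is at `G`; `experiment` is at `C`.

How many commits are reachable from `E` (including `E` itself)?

4

Walking parent pointers from E: reachable set = {E, H, M, N}.
That is 4 commits.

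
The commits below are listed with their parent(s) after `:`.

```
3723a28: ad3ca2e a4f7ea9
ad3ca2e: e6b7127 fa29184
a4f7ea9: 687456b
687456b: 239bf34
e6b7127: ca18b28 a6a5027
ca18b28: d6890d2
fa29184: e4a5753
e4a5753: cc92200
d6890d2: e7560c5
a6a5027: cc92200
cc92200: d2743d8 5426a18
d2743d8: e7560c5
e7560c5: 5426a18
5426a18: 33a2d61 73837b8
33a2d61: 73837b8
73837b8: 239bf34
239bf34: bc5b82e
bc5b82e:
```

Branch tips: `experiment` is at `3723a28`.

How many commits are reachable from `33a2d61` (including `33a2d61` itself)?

Walking parent pointers from 33a2d61: reachable set = {239bf34, 33a2d61, 73837b8, bc5b82e}.
That is 4 commits.

4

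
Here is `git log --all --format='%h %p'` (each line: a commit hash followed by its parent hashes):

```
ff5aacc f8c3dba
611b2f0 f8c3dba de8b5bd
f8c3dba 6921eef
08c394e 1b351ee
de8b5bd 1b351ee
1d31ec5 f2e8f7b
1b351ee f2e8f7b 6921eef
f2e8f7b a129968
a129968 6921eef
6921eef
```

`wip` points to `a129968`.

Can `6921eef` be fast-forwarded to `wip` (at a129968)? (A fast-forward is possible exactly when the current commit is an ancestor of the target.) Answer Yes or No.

A fast-forward from 6921eef to a129968 is possible iff 6921eef is an ancestor of a129968.
Ancestors of a129968: {6921eef, a129968}.
6921eef is among them, so fast-forward is possible.

Yes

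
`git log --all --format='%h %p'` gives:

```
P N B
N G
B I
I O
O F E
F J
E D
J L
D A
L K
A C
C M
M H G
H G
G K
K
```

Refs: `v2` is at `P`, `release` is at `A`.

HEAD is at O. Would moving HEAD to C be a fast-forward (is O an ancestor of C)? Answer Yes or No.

A fast-forward from O to C is possible iff O is an ancestor of C.
Ancestors of C: {C, G, H, K, M}.
O is not among them, so fast-forward is not possible.

No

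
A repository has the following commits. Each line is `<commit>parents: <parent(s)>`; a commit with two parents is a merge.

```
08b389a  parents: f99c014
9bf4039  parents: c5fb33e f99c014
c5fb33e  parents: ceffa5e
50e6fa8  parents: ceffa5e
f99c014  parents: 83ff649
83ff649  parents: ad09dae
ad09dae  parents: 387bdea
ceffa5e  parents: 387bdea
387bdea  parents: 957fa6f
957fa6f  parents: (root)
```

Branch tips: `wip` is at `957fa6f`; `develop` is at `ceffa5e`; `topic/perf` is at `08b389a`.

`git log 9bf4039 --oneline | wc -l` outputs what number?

8

Walking parent pointers from 9bf4039: reachable set = {387bdea, 83ff649, 957fa6f, 9bf4039, ad09dae, c5fb33e, ceffa5e, f99c014}.
That is 8 commits.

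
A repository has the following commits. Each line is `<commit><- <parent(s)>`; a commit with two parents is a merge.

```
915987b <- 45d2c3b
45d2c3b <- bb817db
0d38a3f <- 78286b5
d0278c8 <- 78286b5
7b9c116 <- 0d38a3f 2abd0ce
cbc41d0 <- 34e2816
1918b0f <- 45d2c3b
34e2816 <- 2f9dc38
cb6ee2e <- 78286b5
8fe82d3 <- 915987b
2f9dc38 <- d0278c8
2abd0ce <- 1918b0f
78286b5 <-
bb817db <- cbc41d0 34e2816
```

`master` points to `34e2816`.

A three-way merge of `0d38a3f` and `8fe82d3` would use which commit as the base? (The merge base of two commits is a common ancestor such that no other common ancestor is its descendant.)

Ancestors of 0d38a3f: {0d38a3f, 78286b5}.
Ancestors of 8fe82d3: {2f9dc38, 34e2816, 45d2c3b, 78286b5, 8fe82d3, 915987b, bb817db, cbc41d0, d0278c8}.
Common ancestors: {78286b5}.
The only common ancestor is 78286b5, so it is the merge base.

78286b5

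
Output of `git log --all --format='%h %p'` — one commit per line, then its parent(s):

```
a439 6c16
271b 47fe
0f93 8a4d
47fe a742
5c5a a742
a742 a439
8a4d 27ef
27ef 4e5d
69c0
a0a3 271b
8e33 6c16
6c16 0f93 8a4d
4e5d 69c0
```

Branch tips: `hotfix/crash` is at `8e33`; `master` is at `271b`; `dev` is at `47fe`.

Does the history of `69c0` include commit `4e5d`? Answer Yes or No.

No

Ancestors of 69c0: {69c0}.
4e5d is not in that set, so it is not an ancestor of 69c0.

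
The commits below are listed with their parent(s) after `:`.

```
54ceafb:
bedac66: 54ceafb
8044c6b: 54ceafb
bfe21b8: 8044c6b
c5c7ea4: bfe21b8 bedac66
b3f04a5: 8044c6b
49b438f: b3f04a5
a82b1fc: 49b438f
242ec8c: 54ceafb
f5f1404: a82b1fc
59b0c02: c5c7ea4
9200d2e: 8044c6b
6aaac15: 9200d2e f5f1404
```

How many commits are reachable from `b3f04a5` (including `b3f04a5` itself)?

Walking parent pointers from b3f04a5: reachable set = {54ceafb, 8044c6b, b3f04a5}.
That is 3 commits.

3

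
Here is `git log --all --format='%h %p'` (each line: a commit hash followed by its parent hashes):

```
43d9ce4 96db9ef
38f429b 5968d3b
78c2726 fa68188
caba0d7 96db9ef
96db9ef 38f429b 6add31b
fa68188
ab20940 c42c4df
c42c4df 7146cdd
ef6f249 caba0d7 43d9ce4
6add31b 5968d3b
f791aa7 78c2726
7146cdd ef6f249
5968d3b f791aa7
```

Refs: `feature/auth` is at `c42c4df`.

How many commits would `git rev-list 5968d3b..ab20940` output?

9

Reachable from ab20940: {38f429b, 43d9ce4, 5968d3b, 6add31b, 7146cdd, 78c2726, 96db9ef, ab20940, c42c4df, caba0d7, ef6f249, f791aa7, fa68188}.
Reachable from 5968d3b: {5968d3b, 78c2726, f791aa7, fa68188}.
In ab20940's history but not 5968d3b's: {38f429b, 43d9ce4, 6add31b, 7146cdd, 96db9ef, ab20940, c42c4df, caba0d7, ef6f249} — 9 commits.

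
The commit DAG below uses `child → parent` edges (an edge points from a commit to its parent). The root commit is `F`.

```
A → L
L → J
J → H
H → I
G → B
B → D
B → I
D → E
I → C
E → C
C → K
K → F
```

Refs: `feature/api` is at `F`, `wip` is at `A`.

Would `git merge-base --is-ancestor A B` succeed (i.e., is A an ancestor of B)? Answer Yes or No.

No

Ancestors of B: {B, C, D, E, F, I, K}.
A is not in that set, so it is not an ancestor of B.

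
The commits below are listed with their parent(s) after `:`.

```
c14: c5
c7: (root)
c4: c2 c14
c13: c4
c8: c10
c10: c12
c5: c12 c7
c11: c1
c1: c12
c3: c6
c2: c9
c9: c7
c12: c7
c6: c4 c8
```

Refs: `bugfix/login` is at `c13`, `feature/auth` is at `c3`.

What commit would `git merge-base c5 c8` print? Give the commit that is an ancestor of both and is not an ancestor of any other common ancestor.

Ancestors of c5: {c12, c5, c7}.
Ancestors of c8: {c10, c12, c7, c8}.
Common ancestors: {c12, c7}.
Among these, c12 is not an ancestor of any other common ancestor — it is the merge base.

c12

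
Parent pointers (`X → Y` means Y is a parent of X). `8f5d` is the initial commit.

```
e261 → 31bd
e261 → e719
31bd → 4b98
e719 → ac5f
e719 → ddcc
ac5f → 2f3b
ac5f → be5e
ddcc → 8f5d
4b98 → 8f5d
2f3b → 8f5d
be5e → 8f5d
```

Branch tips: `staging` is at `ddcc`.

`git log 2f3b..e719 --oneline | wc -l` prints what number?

Reachable from e719: {2f3b, 8f5d, ac5f, be5e, ddcc, e719}.
Reachable from 2f3b: {2f3b, 8f5d}.
In e719's history but not 2f3b's: {ac5f, be5e, ddcc, e719} — 4 commits.

4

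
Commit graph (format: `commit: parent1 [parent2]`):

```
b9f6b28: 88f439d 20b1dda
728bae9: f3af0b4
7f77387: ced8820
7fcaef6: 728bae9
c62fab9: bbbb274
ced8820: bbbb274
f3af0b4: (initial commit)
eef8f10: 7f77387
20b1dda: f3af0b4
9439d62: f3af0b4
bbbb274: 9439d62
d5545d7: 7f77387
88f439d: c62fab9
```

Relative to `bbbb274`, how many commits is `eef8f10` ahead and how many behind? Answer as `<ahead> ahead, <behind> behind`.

Reachable from eef8f10: {7f77387, 9439d62, bbbb274, ced8820, eef8f10, f3af0b4}.
Reachable from bbbb274: {9439d62, bbbb274, f3af0b4}.
Only in eef8f10's history (ahead): {7f77387, ced8820, eef8f10} — 3.
Only in bbbb274's history (behind): {} — 0.

3 ahead, 0 behind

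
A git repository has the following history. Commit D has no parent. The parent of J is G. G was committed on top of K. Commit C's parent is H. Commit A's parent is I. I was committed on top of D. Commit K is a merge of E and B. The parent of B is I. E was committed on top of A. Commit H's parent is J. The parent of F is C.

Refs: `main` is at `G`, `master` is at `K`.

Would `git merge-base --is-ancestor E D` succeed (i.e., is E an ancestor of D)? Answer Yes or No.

No

Ancestors of D: {D}.
E is not in that set, so it is not an ancestor of D.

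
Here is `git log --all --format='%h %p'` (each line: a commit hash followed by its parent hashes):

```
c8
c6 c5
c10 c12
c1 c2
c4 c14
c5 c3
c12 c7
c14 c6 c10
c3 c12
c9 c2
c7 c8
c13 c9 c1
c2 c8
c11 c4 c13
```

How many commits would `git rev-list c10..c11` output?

Reachable from c11: {c1, c10, c11, c12, c13, c14, c2, c3, c4, c5, c6, c7, c8, c9}.
Reachable from c10: {c10, c12, c7, c8}.
In c11's history but not c10's: {c1, c11, c13, c14, c2, c3, c4, c5, c6, c9} — 10 commits.

10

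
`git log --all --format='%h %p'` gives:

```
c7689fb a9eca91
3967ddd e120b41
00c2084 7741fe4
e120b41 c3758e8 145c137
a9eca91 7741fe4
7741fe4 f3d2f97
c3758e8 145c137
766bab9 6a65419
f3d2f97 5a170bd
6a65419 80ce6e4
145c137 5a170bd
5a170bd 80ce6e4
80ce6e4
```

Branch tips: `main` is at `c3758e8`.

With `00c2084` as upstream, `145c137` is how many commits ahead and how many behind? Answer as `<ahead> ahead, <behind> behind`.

1 ahead, 3 behind

Reachable from 145c137: {145c137, 5a170bd, 80ce6e4}.
Reachable from 00c2084: {00c2084, 5a170bd, 7741fe4, 80ce6e4, f3d2f97}.
Only in 145c137's history (ahead): {145c137} — 1.
Only in 00c2084's history (behind): {00c2084, 7741fe4, f3d2f97} — 3.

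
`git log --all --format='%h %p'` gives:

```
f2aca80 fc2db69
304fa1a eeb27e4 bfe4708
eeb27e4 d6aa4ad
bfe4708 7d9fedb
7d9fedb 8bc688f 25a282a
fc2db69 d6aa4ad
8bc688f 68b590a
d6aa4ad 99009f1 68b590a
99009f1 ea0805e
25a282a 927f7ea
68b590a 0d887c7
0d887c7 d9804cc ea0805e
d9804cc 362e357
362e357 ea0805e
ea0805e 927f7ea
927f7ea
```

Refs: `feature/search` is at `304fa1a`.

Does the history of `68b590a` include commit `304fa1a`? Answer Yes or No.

No

Ancestors of 68b590a: {0d887c7, 362e357, 68b590a, 927f7ea, d9804cc, ea0805e}.
304fa1a is not in that set, so it is not an ancestor of 68b590a.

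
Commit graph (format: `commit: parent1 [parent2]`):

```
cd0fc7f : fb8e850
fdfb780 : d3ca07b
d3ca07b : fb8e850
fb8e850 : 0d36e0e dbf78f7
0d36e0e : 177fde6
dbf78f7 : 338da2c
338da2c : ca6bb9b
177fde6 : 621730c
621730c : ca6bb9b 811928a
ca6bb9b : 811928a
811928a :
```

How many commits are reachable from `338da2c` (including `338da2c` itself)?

Walking parent pointers from 338da2c: reachable set = {338da2c, 811928a, ca6bb9b}.
That is 3 commits.

3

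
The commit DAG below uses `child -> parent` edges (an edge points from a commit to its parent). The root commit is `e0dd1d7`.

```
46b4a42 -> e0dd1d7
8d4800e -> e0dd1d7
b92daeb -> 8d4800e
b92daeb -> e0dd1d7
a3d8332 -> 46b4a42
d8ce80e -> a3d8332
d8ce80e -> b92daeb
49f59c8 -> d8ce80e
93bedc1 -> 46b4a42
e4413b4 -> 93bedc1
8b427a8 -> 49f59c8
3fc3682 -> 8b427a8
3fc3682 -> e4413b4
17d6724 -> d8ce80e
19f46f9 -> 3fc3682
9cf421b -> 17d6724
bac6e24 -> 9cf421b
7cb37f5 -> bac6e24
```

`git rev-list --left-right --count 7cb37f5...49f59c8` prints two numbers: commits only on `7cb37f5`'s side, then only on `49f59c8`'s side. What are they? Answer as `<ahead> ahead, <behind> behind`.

4 ahead, 1 behind

Reachable from 7cb37f5: {17d6724, 46b4a42, 7cb37f5, 8d4800e, 9cf421b, a3d8332, b92daeb, bac6e24, d8ce80e, e0dd1d7}.
Reachable from 49f59c8: {46b4a42, 49f59c8, 8d4800e, a3d8332, b92daeb, d8ce80e, e0dd1d7}.
Only in 7cb37f5's history (ahead): {17d6724, 7cb37f5, 9cf421b, bac6e24} — 4.
Only in 49f59c8's history (behind): {49f59c8} — 1.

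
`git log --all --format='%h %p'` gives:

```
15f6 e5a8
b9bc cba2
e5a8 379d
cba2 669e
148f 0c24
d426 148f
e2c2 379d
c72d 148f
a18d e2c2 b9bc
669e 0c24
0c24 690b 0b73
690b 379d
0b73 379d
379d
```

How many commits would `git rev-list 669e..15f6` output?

Reachable from 15f6: {15f6, 379d, e5a8}.
Reachable from 669e: {0b73, 0c24, 379d, 669e, 690b}.
In 15f6's history but not 669e's: {15f6, e5a8} — 2 commits.

2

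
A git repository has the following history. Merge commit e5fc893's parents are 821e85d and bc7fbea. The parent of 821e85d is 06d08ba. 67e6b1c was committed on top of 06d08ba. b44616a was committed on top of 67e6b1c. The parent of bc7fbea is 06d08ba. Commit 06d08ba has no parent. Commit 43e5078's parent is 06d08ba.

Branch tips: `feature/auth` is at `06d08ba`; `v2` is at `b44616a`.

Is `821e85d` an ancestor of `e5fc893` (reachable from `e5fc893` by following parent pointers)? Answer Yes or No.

Yes

Ancestors of e5fc893 (commits reachable by following parents): {06d08ba, 821e85d, bc7fbea, e5fc893}.
821e85d is in that set, so it is an ancestor of e5fc893.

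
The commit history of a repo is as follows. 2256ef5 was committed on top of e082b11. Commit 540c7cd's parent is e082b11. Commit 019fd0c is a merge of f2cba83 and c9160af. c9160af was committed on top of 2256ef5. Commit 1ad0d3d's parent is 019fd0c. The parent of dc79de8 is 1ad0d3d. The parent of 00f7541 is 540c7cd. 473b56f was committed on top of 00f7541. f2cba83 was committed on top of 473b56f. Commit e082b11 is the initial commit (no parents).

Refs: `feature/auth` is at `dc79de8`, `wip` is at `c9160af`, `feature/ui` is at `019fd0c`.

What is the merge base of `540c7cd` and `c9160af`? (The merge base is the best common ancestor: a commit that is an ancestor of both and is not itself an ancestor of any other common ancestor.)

Ancestors of 540c7cd: {540c7cd, e082b11}.
Ancestors of c9160af: {2256ef5, c9160af, e082b11}.
Common ancestors: {e082b11}.
The only common ancestor is e082b11, so it is the merge base.

e082b11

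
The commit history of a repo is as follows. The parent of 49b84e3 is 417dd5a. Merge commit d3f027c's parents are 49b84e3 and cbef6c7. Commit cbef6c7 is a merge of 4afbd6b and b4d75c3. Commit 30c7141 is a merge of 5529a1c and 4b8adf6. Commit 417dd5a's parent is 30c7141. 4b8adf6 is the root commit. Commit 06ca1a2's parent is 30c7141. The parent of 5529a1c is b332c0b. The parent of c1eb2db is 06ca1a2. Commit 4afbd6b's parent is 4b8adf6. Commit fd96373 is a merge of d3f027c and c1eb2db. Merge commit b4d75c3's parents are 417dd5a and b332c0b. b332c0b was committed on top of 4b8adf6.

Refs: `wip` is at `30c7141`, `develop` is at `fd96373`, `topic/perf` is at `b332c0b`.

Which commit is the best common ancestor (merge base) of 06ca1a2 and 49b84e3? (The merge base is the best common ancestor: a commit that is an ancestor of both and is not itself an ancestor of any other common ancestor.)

Ancestors of 06ca1a2: {06ca1a2, 30c7141, 4b8adf6, 5529a1c, b332c0b}.
Ancestors of 49b84e3: {30c7141, 417dd5a, 49b84e3, 4b8adf6, 5529a1c, b332c0b}.
Common ancestors: {30c7141, 4b8adf6, 5529a1c, b332c0b}.
Among these, 30c7141 is not an ancestor of any other common ancestor — it is the merge base.

30c7141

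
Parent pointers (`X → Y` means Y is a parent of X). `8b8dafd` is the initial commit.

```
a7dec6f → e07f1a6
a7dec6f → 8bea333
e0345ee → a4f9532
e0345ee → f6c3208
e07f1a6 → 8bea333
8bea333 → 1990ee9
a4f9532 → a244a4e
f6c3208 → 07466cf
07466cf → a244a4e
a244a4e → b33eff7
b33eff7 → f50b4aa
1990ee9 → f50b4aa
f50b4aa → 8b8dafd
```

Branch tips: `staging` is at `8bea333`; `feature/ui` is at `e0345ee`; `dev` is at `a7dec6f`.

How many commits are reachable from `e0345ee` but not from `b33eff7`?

5

Reachable from e0345ee: {07466cf, 8b8dafd, a244a4e, a4f9532, b33eff7, e0345ee, f50b4aa, f6c3208}.
Reachable from b33eff7: {8b8dafd, b33eff7, f50b4aa}.
In e0345ee's history but not b33eff7's: {07466cf, a244a4e, a4f9532, e0345ee, f6c3208} — 5 commits.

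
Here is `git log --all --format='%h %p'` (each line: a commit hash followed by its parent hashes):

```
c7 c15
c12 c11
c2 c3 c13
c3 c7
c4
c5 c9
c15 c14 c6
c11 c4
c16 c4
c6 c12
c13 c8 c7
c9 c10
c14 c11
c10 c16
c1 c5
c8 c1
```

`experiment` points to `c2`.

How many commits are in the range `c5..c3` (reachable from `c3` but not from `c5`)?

Reachable from c3: {c11, c12, c14, c15, c3, c4, c6, c7}.
Reachable from c5: {c10, c16, c4, c5, c9}.
In c3's history but not c5's: {c11, c12, c14, c15, c3, c6, c7} — 7 commits.

7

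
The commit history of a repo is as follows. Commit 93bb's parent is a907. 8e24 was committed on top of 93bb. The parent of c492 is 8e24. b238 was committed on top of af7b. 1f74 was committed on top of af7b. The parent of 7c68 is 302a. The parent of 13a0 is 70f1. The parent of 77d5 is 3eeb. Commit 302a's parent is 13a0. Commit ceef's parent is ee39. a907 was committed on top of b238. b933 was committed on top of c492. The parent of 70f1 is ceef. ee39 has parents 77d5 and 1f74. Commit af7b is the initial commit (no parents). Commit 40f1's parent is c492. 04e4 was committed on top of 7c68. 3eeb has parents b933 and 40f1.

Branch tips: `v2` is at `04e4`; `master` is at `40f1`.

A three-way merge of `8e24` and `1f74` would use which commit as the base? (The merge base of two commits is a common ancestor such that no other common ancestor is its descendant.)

Ancestors of 8e24: {8e24, 93bb, a907, af7b, b238}.
Ancestors of 1f74: {1f74, af7b}.
Common ancestors: {af7b}.
The only common ancestor is af7b, so it is the merge base.

af7b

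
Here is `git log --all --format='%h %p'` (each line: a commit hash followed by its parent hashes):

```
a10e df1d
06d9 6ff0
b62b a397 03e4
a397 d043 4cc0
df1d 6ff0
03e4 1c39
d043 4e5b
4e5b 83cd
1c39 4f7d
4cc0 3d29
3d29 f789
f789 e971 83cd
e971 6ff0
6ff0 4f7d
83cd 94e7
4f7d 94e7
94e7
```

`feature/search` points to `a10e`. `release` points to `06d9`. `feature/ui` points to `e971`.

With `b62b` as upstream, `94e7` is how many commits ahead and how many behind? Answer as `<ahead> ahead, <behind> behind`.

0 ahead, 13 behind

Reachable from 94e7: {94e7}.
Reachable from b62b: {03e4, 1c39, 3d29, 4cc0, 4e5b, 4f7d, 6ff0, 83cd, 94e7, a397, b62b, d043, e971, f789}.
Only in 94e7's history (ahead): {} — 0.
Only in b62b's history (behind): {03e4, 1c39, 3d29, 4cc0, 4e5b, 4f7d, 6ff0, 83cd, a397, b62b, d043, e971, f789} — 13.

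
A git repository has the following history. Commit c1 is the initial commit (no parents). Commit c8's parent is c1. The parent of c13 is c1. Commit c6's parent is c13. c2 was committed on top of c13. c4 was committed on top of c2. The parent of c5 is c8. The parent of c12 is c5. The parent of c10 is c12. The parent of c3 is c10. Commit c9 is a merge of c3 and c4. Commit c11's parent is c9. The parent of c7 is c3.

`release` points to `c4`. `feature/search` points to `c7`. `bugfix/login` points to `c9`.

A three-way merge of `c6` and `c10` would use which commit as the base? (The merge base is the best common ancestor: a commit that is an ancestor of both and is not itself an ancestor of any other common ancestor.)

Ancestors of c6: {c1, c13, c6}.
Ancestors of c10: {c1, c10, c12, c5, c8}.
Common ancestors: {c1}.
The only common ancestor is c1, so it is the merge base.

c1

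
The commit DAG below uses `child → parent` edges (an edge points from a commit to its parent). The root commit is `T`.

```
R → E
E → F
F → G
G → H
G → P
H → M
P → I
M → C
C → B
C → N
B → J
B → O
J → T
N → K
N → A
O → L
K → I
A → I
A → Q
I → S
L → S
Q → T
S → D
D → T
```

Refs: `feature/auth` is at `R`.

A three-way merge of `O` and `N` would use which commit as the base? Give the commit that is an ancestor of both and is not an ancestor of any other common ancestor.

Ancestors of O: {D, L, O, S, T}.
Ancestors of N: {A, D, I, K, N, Q, S, T}.
Common ancestors: {D, S, T}.
Among these, S is not an ancestor of any other common ancestor — it is the merge base.

S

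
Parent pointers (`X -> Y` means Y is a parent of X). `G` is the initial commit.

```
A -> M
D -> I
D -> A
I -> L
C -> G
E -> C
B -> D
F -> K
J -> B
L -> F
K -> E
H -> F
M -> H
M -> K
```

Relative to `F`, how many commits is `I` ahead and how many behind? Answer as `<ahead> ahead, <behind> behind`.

Reachable from I: {C, E, F, G, I, K, L}.
Reachable from F: {C, E, F, G, K}.
Only in I's history (ahead): {I, L} — 2.
Only in F's history (behind): {} — 0.

2 ahead, 0 behind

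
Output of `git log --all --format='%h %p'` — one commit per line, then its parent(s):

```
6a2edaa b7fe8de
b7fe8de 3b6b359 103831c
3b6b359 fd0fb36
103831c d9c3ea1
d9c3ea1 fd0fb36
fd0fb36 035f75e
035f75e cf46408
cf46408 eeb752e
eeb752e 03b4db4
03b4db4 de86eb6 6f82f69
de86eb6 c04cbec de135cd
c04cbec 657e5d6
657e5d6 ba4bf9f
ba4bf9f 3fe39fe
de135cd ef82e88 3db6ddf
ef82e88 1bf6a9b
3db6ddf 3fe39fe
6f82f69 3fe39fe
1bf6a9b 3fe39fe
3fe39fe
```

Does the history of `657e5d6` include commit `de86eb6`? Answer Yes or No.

No

Ancestors of 657e5d6: {3fe39fe, 657e5d6, ba4bf9f}.
de86eb6 is not in that set, so it is not an ancestor of 657e5d6.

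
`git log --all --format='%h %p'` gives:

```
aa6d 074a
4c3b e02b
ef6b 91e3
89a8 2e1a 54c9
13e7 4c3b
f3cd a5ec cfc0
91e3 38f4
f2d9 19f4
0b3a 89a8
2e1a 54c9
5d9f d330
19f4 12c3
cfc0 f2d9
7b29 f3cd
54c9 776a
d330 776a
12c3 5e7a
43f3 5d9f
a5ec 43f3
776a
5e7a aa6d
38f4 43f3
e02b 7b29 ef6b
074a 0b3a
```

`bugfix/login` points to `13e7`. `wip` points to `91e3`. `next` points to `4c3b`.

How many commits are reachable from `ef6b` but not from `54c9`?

Reachable from ef6b: {38f4, 43f3, 5d9f, 776a, 91e3, d330, ef6b}.
Reachable from 54c9: {54c9, 776a}.
In ef6b's history but not 54c9's: {38f4, 43f3, 5d9f, 91e3, d330, ef6b} — 6 commits.

6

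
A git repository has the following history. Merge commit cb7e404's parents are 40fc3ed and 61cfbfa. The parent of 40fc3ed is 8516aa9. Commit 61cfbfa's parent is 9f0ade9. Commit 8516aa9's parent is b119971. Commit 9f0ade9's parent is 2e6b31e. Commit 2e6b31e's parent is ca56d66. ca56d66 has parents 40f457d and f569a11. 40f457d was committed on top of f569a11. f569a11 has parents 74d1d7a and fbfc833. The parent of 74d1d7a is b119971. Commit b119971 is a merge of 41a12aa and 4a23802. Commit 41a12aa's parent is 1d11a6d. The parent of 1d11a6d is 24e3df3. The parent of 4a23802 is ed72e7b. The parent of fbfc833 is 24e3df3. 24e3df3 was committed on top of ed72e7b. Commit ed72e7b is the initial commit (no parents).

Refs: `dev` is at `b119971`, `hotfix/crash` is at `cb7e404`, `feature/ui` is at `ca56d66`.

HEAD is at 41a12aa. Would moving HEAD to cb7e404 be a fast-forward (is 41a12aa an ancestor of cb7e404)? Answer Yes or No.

A fast-forward from 41a12aa to cb7e404 is possible iff 41a12aa is an ancestor of cb7e404.
Ancestors of cb7e404: {1d11a6d, 24e3df3, 2e6b31e, 40f457d, 40fc3ed, 41a12aa, 4a23802, 61cfbfa, 74d1d7a, 8516aa9, 9f0ade9, b119971, ca56d66, cb7e404, ed72e7b, f569a11, fbfc833}.
41a12aa is among them, so fast-forward is possible.

Yes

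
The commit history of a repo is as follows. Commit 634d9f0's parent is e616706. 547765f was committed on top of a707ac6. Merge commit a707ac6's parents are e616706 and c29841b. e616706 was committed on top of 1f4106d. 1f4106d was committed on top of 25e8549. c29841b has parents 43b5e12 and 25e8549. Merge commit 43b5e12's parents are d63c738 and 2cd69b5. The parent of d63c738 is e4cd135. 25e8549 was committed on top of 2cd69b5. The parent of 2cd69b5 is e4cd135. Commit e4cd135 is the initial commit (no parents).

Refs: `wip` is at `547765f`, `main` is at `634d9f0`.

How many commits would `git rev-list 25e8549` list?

3

Walking parent pointers from 25e8549: reachable set = {25e8549, 2cd69b5, e4cd135}.
That is 3 commits.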